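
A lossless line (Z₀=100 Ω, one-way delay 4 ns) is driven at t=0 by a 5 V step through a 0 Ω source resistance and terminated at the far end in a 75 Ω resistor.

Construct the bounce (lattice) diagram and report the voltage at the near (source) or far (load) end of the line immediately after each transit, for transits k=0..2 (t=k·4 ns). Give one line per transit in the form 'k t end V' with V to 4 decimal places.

0 0 source 5.0000
1 4 load 4.2857
2 8 source 5.0000

Γ_L=-0.142857, Γ_S=-1.000000; launch V₁=5·100/100=5.000000
k=0 src: V=5.0000
k=1 load: inc=5.000000, refl=5.000000·-0.142857=-0.7143; V=0.000000+5.000000+-0.714286=4.2857
k=2 src: inc=-0.714286, refl=-0.714286·-1.000000=0.7143; V=5.000000+-0.714286+0.714286=5.0000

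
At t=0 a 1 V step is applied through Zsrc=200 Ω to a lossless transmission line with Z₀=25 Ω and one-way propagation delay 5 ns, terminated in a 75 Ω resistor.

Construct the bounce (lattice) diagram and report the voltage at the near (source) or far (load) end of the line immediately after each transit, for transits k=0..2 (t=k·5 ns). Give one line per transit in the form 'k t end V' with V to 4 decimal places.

Γ_L=0.500000, Γ_S=0.777778; launch V₁=1·25/225=0.111111
k=0 src: V=0.1111
k=1 load: inc=0.111111, refl=0.111111·0.500000=0.0556; V=0.000000+0.111111+0.055556=0.1667
k=2 src: inc=0.055556, refl=0.055556·0.777778=0.0432; V=0.111111+0.055556+0.043210=0.2099

0 0 source 0.1111
1 5 load 0.1667
2 10 source 0.2099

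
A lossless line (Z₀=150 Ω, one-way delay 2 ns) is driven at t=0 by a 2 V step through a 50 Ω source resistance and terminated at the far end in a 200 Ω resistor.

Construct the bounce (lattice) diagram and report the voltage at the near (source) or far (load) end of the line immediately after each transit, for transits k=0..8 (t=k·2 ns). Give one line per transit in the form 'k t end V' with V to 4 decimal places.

0 0 source 1.5000
1 2 load 1.7143
2 4 source 1.6071
3 6 load 1.5918
4 8 source 1.5995
5 10 load 1.6006
6 12 source 1.6000
7 14 load 1.6000
8 16 source 1.6000

Γ_L=0.142857, Γ_S=-0.500000; launch V₁=2·150/200=1.500000
k=0 src: V=1.5000
k=1 load: inc=1.500000, refl=1.500000·0.142857=0.2143; V=0.000000+1.500000+0.214286=1.7143
k=2 src: inc=0.214286, refl=0.214286·-0.500000=-0.1071; V=1.500000+0.214286+-0.107143=1.6071
k=3 load: inc=-0.107143, refl=-0.107143·0.142857=-0.0153; V=1.714286+-0.107143+-0.015306=1.5918
k=4 src: inc=-0.015306, refl=-0.015306·-0.500000=0.0077; V=1.607143+-0.015306+0.007653=1.5995
k=5 load: inc=0.007653, refl=0.007653·0.142857=0.0011; V=1.591837+0.007653+0.001093=1.6006
k=6 src: inc=0.001093, refl=0.001093·-0.500000=-0.0005; V=1.599490+0.001093+-0.000547=1.6000
k=7 load: inc=-0.000547, refl=-0.000547·0.142857=-0.0001; V=1.600583+-0.000547+-0.000078=1.6000
k=8 src: inc=-0.000078, refl=-0.000078·-0.500000=0.0000; V=1.600036+-0.000078+0.000039=1.6000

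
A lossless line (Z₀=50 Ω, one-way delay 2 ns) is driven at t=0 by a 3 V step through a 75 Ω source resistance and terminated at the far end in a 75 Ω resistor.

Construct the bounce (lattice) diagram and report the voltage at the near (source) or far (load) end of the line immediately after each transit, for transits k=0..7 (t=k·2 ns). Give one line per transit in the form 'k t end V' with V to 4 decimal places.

Γ_L=0.200000, Γ_S=0.200000; launch V₁=3·50/125=1.200000
k=0 src: V=1.2000
k=1 load: inc=1.200000, refl=1.200000·0.200000=0.2400; V=0.000000+1.200000+0.240000=1.4400
k=2 src: inc=0.240000, refl=0.240000·0.200000=0.0480; V=1.200000+0.240000+0.048000=1.4880
k=3 load: inc=0.048000, refl=0.048000·0.200000=0.0096; V=1.440000+0.048000+0.009600=1.4976
k=4 src: inc=0.009600, refl=0.009600·0.200000=0.0019; V=1.488000+0.009600+0.001920=1.4995
k=5 load: inc=0.001920, refl=0.001920·0.200000=0.0004; V=1.497600+0.001920+0.000384=1.4999
k=6 src: inc=0.000384, refl=0.000384·0.200000=0.0001; V=1.499520+0.000384+0.000077=1.5000
k=7 load: inc=0.000077, refl=0.000077·0.200000=0.0000; V=1.499904+0.000077+0.000015=1.5000

0 0 source 1.2000
1 2 load 1.4400
2 4 source 1.4880
3 6 load 1.4976
4 8 source 1.4995
5 10 load 1.4999
6 12 source 1.5000
7 14 load 1.5000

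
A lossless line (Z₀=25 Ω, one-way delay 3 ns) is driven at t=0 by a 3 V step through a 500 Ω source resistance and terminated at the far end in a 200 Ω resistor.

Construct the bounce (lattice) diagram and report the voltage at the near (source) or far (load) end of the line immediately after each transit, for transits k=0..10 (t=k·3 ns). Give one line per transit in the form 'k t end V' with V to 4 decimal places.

Γ_L=0.777778, Γ_S=0.904762; launch V₁=3·25/525=0.142857
k=0 src: V=0.1429
k=1 load: inc=0.142857, refl=0.142857·0.777778=0.1111; V=0.000000+0.142857+0.111111=0.2540
k=2 src: inc=0.111111, refl=0.111111·0.904762=0.1005; V=0.142857+0.111111+0.100529=0.3545
k=3 load: inc=0.100529, refl=0.100529·0.777778=0.0782; V=0.253968+0.100529+0.078189=0.4327
k=4 src: inc=0.078189, refl=0.078189·0.904762=0.0707; V=0.354497+0.078189+0.070743=0.5034
k=5 load: inc=0.070743, refl=0.070743·0.777778=0.0550; V=0.432687+0.070743+0.055022=0.5585
k=6 src: inc=0.055022, refl=0.055022·0.904762=0.0498; V=0.503429+0.055022+0.049782=0.6082
k=7 load: inc=0.049782, refl=0.049782·0.777778=0.0387; V=0.558451+0.049782+0.038719=0.6470
k=8 src: inc=0.038719, refl=0.038719·0.904762=0.0350; V=0.608233+0.038719+0.035032=0.6820
k=9 load: inc=0.035032, refl=0.035032·0.777778=0.0272; V=0.646953+0.035032+0.027247=0.7092
k=10 src: inc=0.027247, refl=0.027247·0.904762=0.0247; V=0.681984+0.027247+0.024652=0.7339

0 0 source 0.1429
1 3 load 0.2540
2 6 source 0.3545
3 9 load 0.4327
4 12 source 0.5034
5 15 load 0.5585
6 18 source 0.6082
7 21 load 0.6470
8 24 source 0.6820
9 27 load 0.7092
10 30 source 0.7339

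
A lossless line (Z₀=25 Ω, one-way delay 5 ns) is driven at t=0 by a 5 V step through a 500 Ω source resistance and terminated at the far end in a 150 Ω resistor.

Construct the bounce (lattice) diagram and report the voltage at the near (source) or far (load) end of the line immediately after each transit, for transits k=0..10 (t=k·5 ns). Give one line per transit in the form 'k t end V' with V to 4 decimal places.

Γ_L=0.714286, Γ_S=0.904762; launch V₁=5·25/525=0.238095
k=0 src: V=0.2381
k=1 load: inc=0.238095, refl=0.238095·0.714286=0.1701; V=0.000000+0.238095+0.170068=0.4082
k=2 src: inc=0.170068, refl=0.170068·0.904762=0.1539; V=0.238095+0.170068+0.153871=0.5620
k=3 load: inc=0.153871, refl=0.153871·0.714286=0.1099; V=0.408163+0.153871+0.109908=0.6719
k=4 src: inc=0.109908, refl=0.109908·0.904762=0.0994; V=0.562034+0.109908+0.099440=0.7714
k=5 load: inc=0.099440, refl=0.099440·0.714286=0.0710; V=0.671942+0.099440+0.071029=0.8424
k=6 src: inc=0.071029, refl=0.071029·0.904762=0.0643; V=0.771383+0.071029+0.064264=0.9067
k=7 load: inc=0.064264, refl=0.064264·0.714286=0.0459; V=0.842412+0.064264+0.045903=0.9526
k=8 src: inc=0.045903, refl=0.045903·0.904762=0.0415; V=0.906676+0.045903+0.041531=0.9941
k=9 load: inc=0.041531, refl=0.041531·0.714286=0.0297; V=0.952579+0.041531+0.029665=1.0238
k=10 src: inc=0.029665, refl=0.029665·0.904762=0.0268; V=0.994110+0.029665+0.026840=1.0506

0 0 source 0.2381
1 5 load 0.4082
2 10 source 0.5620
3 15 load 0.6719
4 20 source 0.7714
5 25 load 0.8424
6 30 source 0.9067
7 35 load 0.9526
8 40 source 0.9941
9 45 load 1.0238
10 50 source 1.0506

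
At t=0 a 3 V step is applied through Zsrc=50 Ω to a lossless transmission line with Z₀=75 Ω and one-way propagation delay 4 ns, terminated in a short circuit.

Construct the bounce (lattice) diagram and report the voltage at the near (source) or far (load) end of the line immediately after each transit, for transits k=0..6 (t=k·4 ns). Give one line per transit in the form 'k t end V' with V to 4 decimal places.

Γ_L=-1.000000, Γ_S=-0.200000; launch V₁=3·75/125=1.800000
k=0 src: V=1.8000
k=1 load: inc=1.800000, refl=1.800000·-1.000000=-1.8000; V=0.000000+1.800000+-1.800000=0.0000
k=2 src: inc=-1.800000, refl=-1.800000·-0.200000=0.3600; V=1.800000+-1.800000+0.360000=0.3600
k=3 load: inc=0.360000, refl=0.360000·-1.000000=-0.3600; V=0.000000+0.360000+-0.360000=0.0000
k=4 src: inc=-0.360000, refl=-0.360000·-0.200000=0.0720; V=0.360000+-0.360000+0.072000=0.0720
k=5 load: inc=0.072000, refl=0.072000·-1.000000=-0.0720; V=0.000000+0.072000+-0.072000=0.0000
k=6 src: inc=-0.072000, refl=-0.072000·-0.200000=0.0144; V=0.072000+-0.072000+0.014400=0.0144

0 0 source 1.8000
1 4 load 0.0000
2 8 source 0.3600
3 12 load 0.0000
4 16 source 0.0720
5 20 load 0.0000
6 24 source 0.0144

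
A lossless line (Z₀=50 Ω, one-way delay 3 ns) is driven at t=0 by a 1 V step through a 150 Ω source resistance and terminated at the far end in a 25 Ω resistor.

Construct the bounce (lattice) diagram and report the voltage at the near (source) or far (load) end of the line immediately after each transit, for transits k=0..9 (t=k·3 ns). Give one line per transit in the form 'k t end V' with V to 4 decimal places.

0 0 source 0.2500
1 3 load 0.1667
2 6 source 0.1250
3 9 load 0.1389
4 12 source 0.1458
5 15 load 0.1435
6 18 source 0.1424
7 21 load 0.1427
8 24 source 0.1429
9 27 load 0.1429

Γ_L=-0.333333, Γ_S=0.500000; launch V₁=1·50/200=0.250000
k=0 src: V=0.2500
k=1 load: inc=0.250000, refl=0.250000·-0.333333=-0.0833; V=0.000000+0.250000+-0.083333=0.1667
k=2 src: inc=-0.083333, refl=-0.083333·0.500000=-0.0417; V=0.250000+-0.083333+-0.041667=0.1250
k=3 load: inc=-0.041667, refl=-0.041667·-0.333333=0.0139; V=0.166667+-0.041667+0.013889=0.1389
k=4 src: inc=0.013889, refl=0.013889·0.500000=0.0069; V=0.125000+0.013889+0.006944=0.1458
k=5 load: inc=0.006944, refl=0.006944·-0.333333=-0.0023; V=0.138889+0.006944+-0.002315=0.1435
k=6 src: inc=-0.002315, refl=-0.002315·0.500000=-0.0012; V=0.145833+-0.002315+-0.001157=0.1424
k=7 load: inc=-0.001157, refl=-0.001157·-0.333333=0.0004; V=0.143519+-0.001157+0.000386=0.1427
k=8 src: inc=0.000386, refl=0.000386·0.500000=0.0002; V=0.142361+0.000386+0.000193=0.1429
k=9 load: inc=0.000193, refl=0.000193·-0.333333=-0.0001; V=0.142747+0.000193+-0.000064=0.1429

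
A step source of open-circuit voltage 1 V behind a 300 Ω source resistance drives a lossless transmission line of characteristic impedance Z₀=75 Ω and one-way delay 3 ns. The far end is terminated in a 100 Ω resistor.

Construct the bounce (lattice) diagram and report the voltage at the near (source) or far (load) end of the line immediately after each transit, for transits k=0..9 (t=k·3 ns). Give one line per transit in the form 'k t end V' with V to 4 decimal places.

Γ_L=0.142857, Γ_S=0.600000; launch V₁=1·75/375=0.200000
k=0 src: V=0.2000
k=1 load: inc=0.200000, refl=0.200000·0.142857=0.0286; V=0.000000+0.200000+0.028571=0.2286
k=2 src: inc=0.028571, refl=0.028571·0.600000=0.0171; V=0.200000+0.028571+0.017143=0.2457
k=3 load: inc=0.017143, refl=0.017143·0.142857=0.0024; V=0.228571+0.017143+0.002449=0.2482
k=4 src: inc=0.002449, refl=0.002449·0.600000=0.0015; V=0.245714+0.002449+0.001469=0.2496
k=5 load: inc=0.001469, refl=0.001469·0.142857=0.0002; V=0.248163+0.001469+0.000210=0.2498
k=6 src: inc=0.000210, refl=0.000210·0.600000=0.0001; V=0.249633+0.000210+0.000126=0.2500
k=7 load: inc=0.000126, refl=0.000126·0.142857=0.0000; V=0.249843+0.000126+0.000018=0.2500
k=8 src: inc=0.000018, refl=0.000018·0.600000=0.0000; V=0.249969+0.000018+0.000011=0.2500
k=9 load: inc=0.000011, refl=0.000011·0.142857=0.0000; V=0.249987+0.000011+0.000002=0.2500

0 0 source 0.2000
1 3 load 0.2286
2 6 source 0.2457
3 9 load 0.2482
4 12 source 0.2496
5 15 load 0.2498
6 18 source 0.2500
7 21 load 0.2500
8 24 source 0.2500
9 27 load 0.2500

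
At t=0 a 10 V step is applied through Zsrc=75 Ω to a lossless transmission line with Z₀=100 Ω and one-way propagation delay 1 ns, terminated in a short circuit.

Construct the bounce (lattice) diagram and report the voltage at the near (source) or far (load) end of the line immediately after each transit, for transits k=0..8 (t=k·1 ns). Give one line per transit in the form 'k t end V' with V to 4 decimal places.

Γ_L=-1.000000, Γ_S=-0.142857; launch V₁=10·100/175=5.714286
k=0 src: V=5.7143
k=1 load: inc=5.714286, refl=5.714286·-1.000000=-5.7143; V=0.000000+5.714286+-5.714286=0.0000
k=2 src: inc=-5.714286, refl=-5.714286·-0.142857=0.8163; V=5.714286+-5.714286+0.816327=0.8163
k=3 load: inc=0.816327, refl=0.816327·-1.000000=-0.8163; V=0.000000+0.816327+-0.816327=0.0000
k=4 src: inc=-0.816327, refl=-0.816327·-0.142857=0.1166; V=0.816327+-0.816327+0.116618=0.1166
k=5 load: inc=0.116618, refl=0.116618·-1.000000=-0.1166; V=0.000000+0.116618+-0.116618=0.0000
k=6 src: inc=-0.116618, refl=-0.116618·-0.142857=0.0167; V=0.116618+-0.116618+0.016660=0.0167
k=7 load: inc=0.016660, refl=0.016660·-1.000000=-0.0167; V=0.000000+0.016660+-0.016660=0.0000
k=8 src: inc=-0.016660, refl=-0.016660·-0.142857=0.0024; V=0.016660+-0.016660+0.002380=0.0024

0 0 source 5.7143
1 1 load 0.0000
2 2 source 0.8163
3 3 load 0.0000
4 4 source 0.1166
5 5 load 0.0000
6 6 source 0.0167
7 7 load 0.0000
8 8 source 0.0024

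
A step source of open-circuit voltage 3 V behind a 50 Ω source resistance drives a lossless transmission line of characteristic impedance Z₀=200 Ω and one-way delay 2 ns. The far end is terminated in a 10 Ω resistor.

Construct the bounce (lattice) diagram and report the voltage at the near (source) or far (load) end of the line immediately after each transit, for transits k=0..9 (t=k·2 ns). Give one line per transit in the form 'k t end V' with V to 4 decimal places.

Γ_L=-0.904762, Γ_S=-0.600000; launch V₁=3·200/250=2.400000
k=0 src: V=2.4000
k=1 load: inc=2.400000, refl=2.400000·-0.904762=-2.1714; V=0.000000+2.400000+-2.171429=0.2286
k=2 src: inc=-2.171429, refl=-2.171429·-0.600000=1.3029; V=2.400000+-2.171429+1.302857=1.5314
k=3 load: inc=1.302857, refl=1.302857·-0.904762=-1.1788; V=0.228571+1.302857+-1.178776=0.3527
k=4 src: inc=-1.178776, refl=-1.178776·-0.600000=0.7073; V=1.531429+-1.178776+0.707265=1.0599
k=5 load: inc=0.707265, refl=0.707265·-0.904762=-0.6399; V=0.352653+0.707265+-0.639907=0.4200
k=6 src: inc=-0.639907, refl=-0.639907·-0.600000=0.3839; V=1.059918+-0.639907+0.383944=0.8040
k=7 load: inc=0.383944, refl=0.383944·-0.904762=-0.3474; V=0.420012+0.383944+-0.347378=0.4566
k=8 src: inc=-0.347378, refl=-0.347378·-0.600000=0.2084; V=0.803956+-0.347378+0.208427=0.6650
k=9 load: inc=0.208427, refl=0.208427·-0.904762=-0.1886; V=0.456578+0.208427+-0.188577=0.4764

0 0 source 2.4000
1 2 load 0.2286
2 4 source 1.5314
3 6 load 0.3527
4 8 source 1.0599
5 10 load 0.4200
6 12 source 0.8040
7 14 load 0.4566
8 16 source 0.6650
9 18 load 0.4764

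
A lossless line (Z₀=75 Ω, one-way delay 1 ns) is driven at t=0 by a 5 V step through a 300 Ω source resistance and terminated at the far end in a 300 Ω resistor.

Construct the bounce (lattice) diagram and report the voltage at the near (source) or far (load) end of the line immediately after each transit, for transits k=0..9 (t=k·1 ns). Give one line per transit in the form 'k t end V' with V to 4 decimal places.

Γ_L=0.600000, Γ_S=0.600000; launch V₁=5·75/375=1.000000
k=0 src: V=1.0000
k=1 load: inc=1.000000, refl=1.000000·0.600000=0.6000; V=0.000000+1.000000+0.600000=1.6000
k=2 src: inc=0.600000, refl=0.600000·0.600000=0.3600; V=1.000000+0.600000+0.360000=1.9600
k=3 load: inc=0.360000, refl=0.360000·0.600000=0.2160; V=1.600000+0.360000+0.216000=2.1760
k=4 src: inc=0.216000, refl=0.216000·0.600000=0.1296; V=1.960000+0.216000+0.129600=2.3056
k=5 load: inc=0.129600, refl=0.129600·0.600000=0.0778; V=2.176000+0.129600+0.077760=2.3834
k=6 src: inc=0.077760, refl=0.077760·0.600000=0.0467; V=2.305600+0.077760+0.046656=2.4300
k=7 load: inc=0.046656, refl=0.046656·0.600000=0.0280; V=2.383360+0.046656+0.027994=2.4580
k=8 src: inc=0.027994, refl=0.027994·0.600000=0.0168; V=2.430016+0.027994+0.016796=2.4748
k=9 load: inc=0.016796, refl=0.016796·0.600000=0.0101; V=2.458010+0.016796+0.010078=2.4849

0 0 source 1.0000
1 1 load 1.6000
2 2 source 1.9600
3 3 load 2.1760
4 4 source 2.3056
5 5 load 2.3834
6 6 source 2.4300
7 7 load 2.4580
8 8 source 2.4748
9 9 load 2.4849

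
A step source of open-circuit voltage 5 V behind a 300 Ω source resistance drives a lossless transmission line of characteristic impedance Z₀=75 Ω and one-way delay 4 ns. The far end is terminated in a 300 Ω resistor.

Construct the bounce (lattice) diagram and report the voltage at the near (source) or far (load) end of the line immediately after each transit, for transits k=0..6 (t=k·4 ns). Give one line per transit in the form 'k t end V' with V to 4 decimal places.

Γ_L=0.600000, Γ_S=0.600000; launch V₁=5·75/375=1.000000
k=0 src: V=1.0000
k=1 load: inc=1.000000, refl=1.000000·0.600000=0.6000; V=0.000000+1.000000+0.600000=1.6000
k=2 src: inc=0.600000, refl=0.600000·0.600000=0.3600; V=1.000000+0.600000+0.360000=1.9600
k=3 load: inc=0.360000, refl=0.360000·0.600000=0.2160; V=1.600000+0.360000+0.216000=2.1760
k=4 src: inc=0.216000, refl=0.216000·0.600000=0.1296; V=1.960000+0.216000+0.129600=2.3056
k=5 load: inc=0.129600, refl=0.129600·0.600000=0.0778; V=2.176000+0.129600+0.077760=2.3834
k=6 src: inc=0.077760, refl=0.077760·0.600000=0.0467; V=2.305600+0.077760+0.046656=2.4300

0 0 source 1.0000
1 4 load 1.6000
2 8 source 1.9600
3 12 load 2.1760
4 16 source 2.3056
5 20 load 2.3834
6 24 source 2.4300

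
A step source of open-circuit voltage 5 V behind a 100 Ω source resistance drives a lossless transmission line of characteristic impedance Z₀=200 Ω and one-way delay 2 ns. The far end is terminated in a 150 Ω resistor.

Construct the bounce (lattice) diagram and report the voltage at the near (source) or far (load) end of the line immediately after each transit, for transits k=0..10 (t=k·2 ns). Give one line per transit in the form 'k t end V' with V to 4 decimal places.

0 0 source 3.3333
1 2 load 2.8571
2 4 source 3.0159
3 6 load 2.9932
4 8 source 3.0008
5 10 load 2.9997
6 12 source 3.0000
7 14 load 3.0000
8 16 source 3.0000
9 18 load 3.0000
10 20 source 3.0000

Γ_L=-0.142857, Γ_S=-0.333333; launch V₁=5·200/300=3.333333
k=0 src: V=3.3333
k=1 load: inc=3.333333, refl=3.333333·-0.142857=-0.4762; V=0.000000+3.333333+-0.476190=2.8571
k=2 src: inc=-0.476190, refl=-0.476190·-0.333333=0.1587; V=3.333333+-0.476190+0.158730=3.0159
k=3 load: inc=0.158730, refl=0.158730·-0.142857=-0.0227; V=2.857143+0.158730+-0.022676=2.9932
k=4 src: inc=-0.022676, refl=-0.022676·-0.333333=0.0076; V=3.015873+-0.022676+0.007559=3.0008
k=5 load: inc=0.007559, refl=0.007559·-0.142857=-0.0011; V=2.993197+0.007559+-0.001080=2.9997
k=6 src: inc=-0.001080, refl=-0.001080·-0.333333=0.0004; V=3.000756+-0.001080+0.000360=3.0000
k=7 load: inc=0.000360, refl=0.000360·-0.142857=-0.0001; V=2.999676+0.000360+-0.000051=3.0000
k=8 src: inc=-0.000051, refl=-0.000051·-0.333333=0.0000; V=3.000036+-0.000051+0.000017=3.0000
k=9 load: inc=0.000017, refl=0.000017·-0.142857=-0.0000; V=2.999985+0.000017+-0.000002=3.0000
k=10 src: inc=-0.000002, refl=-0.000002·-0.333333=0.0000; V=3.000002+-0.000002+0.000001=3.0000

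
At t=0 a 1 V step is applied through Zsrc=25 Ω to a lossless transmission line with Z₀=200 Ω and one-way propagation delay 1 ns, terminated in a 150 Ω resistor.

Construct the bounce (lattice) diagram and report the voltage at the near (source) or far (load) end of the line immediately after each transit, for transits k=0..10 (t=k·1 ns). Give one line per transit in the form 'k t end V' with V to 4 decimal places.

Γ_L=-0.142857, Γ_S=-0.777778; launch V₁=1·200/225=0.888889
k=0 src: V=0.8889
k=1 load: inc=0.888889, refl=0.888889·-0.142857=-0.1270; V=0.000000+0.888889+-0.126984=0.7619
k=2 src: inc=-0.126984, refl=-0.126984·-0.777778=0.0988; V=0.888889+-0.126984+0.098765=0.8607
k=3 load: inc=0.098765, refl=0.098765·-0.142857=-0.0141; V=0.761905+0.098765+-0.014109=0.8466
k=4 src: inc=-0.014109, refl=-0.014109·-0.777778=0.0110; V=0.860670+-0.014109+0.010974=0.8575
k=5 load: inc=0.010974, refl=0.010974·-0.142857=-0.0016; V=0.846561+0.010974+-0.001568=0.8560
k=6 src: inc=-0.001568, refl=-0.001568·-0.777778=0.0012; V=0.857535+-0.001568+0.001219=0.8572
k=7 load: inc=0.001219, refl=0.001219·-0.142857=-0.0002; V=0.855967+0.001219+-0.000174=0.8570
k=8 src: inc=-0.000174, refl=-0.000174·-0.777778=0.0001; V=0.857186+-0.000174+0.000135=0.8571
k=9 load: inc=0.000135, refl=0.000135·-0.142857=-0.0000; V=0.857012+0.000135+-0.000019=0.8571
k=10 src: inc=-0.000019, refl=-0.000019·-0.777778=0.0000; V=0.857148+-0.000019+0.000015=0.8571

0 0 source 0.8889
1 1 load 0.7619
2 2 source 0.8607
3 3 load 0.8466
4 4 source 0.8575
5 5 load 0.8560
6 6 source 0.8572
7 7 load 0.8570
8 8 source 0.8571
9 9 load 0.8571
10 10 source 0.8571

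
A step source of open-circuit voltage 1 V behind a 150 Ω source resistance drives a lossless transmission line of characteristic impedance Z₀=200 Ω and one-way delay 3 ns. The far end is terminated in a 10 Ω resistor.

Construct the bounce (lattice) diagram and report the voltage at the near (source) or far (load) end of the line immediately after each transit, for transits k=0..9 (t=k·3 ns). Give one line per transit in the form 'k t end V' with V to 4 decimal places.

Γ_L=-0.904762, Γ_S=-0.142857; launch V₁=1·200/350=0.571429
k=0 src: V=0.5714
k=1 load: inc=0.571429, refl=0.571429·-0.904762=-0.5170; V=0.000000+0.571429+-0.517007=0.0544
k=2 src: inc=-0.517007, refl=-0.517007·-0.142857=0.0739; V=0.571429+-0.517007+0.073858=0.1283
k=3 load: inc=0.073858, refl=0.073858·-0.904762=-0.0668; V=0.054422+0.073858+-0.066824=0.0615
k=4 src: inc=-0.066824, refl=-0.066824·-0.142857=0.0095; V=0.128280+-0.066824+0.009546=0.0710
k=5 load: inc=0.009546, refl=0.009546·-0.904762=-0.0086; V=0.061456+0.009546+-0.008637=0.0624
k=6 src: inc=-0.008637, refl=-0.008637·-0.142857=0.0012; V=0.071002+-0.008637+0.001234=0.0636
k=7 load: inc=0.001234, refl=0.001234·-0.904762=-0.0011; V=0.062365+0.001234+-0.001116=0.0625
k=8 src: inc=-0.001116, refl=-0.001116·-0.142857=0.0002; V=0.063599+-0.001116+0.000159=0.0626
k=9 load: inc=0.000159, refl=0.000159·-0.904762=-0.0001; V=0.062483+0.000159+-0.000144=0.0625

0 0 source 0.5714
1 3 load 0.0544
2 6 source 0.1283
3 9 load 0.0615
4 12 source 0.0710
5 15 load 0.0624
6 18 source 0.0636
7 21 load 0.0625
8 24 source 0.0626
9 27 load 0.0625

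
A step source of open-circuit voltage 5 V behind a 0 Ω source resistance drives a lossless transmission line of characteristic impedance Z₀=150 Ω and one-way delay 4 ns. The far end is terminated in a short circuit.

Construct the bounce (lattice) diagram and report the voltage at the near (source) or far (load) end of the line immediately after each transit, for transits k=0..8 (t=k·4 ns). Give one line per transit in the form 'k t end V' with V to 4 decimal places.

Γ_L=-1.000000, Γ_S=-1.000000; launch V₁=5·150/150=5.000000
k=0 src: V=5.0000
k=1 load: inc=5.000000, refl=5.000000·-1.000000=-5.0000; V=0.000000+5.000000+-5.000000=0.0000
k=2 src: inc=-5.000000, refl=-5.000000·-1.000000=5.0000; V=5.000000+-5.000000+5.000000=5.0000
k=3 load: inc=5.000000, refl=5.000000·-1.000000=-5.0000; V=0.000000+5.000000+-5.000000=0.0000
k=4 src: inc=-5.000000, refl=-5.000000·-1.000000=5.0000; V=5.000000+-5.000000+5.000000=5.0000
k=5 load: inc=5.000000, refl=5.000000·-1.000000=-5.0000; V=0.000000+5.000000+-5.000000=0.0000
k=6 src: inc=-5.000000, refl=-5.000000·-1.000000=5.0000; V=5.000000+-5.000000+5.000000=5.0000
k=7 load: inc=5.000000, refl=5.000000·-1.000000=-5.0000; V=0.000000+5.000000+-5.000000=0.0000
k=8 src: inc=-5.000000, refl=-5.000000·-1.000000=5.0000; V=5.000000+-5.000000+5.000000=5.0000

0 0 source 5.0000
1 4 load 0.0000
2 8 source 5.0000
3 12 load 0.0000
4 16 source 5.0000
5 20 load 0.0000
6 24 source 5.0000
7 28 load 0.0000
8 32 source 5.0000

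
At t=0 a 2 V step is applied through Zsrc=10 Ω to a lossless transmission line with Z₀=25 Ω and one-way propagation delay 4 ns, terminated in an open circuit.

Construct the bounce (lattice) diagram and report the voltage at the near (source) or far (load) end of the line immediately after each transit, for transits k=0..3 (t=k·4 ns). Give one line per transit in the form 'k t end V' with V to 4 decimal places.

0 0 source 1.4286
1 4 load 2.8571
2 8 source 2.2449
3 12 load 1.6327

Γ_L=1.000000, Γ_S=-0.428571; launch V₁=2·25/35=1.428571
k=0 src: V=1.4286
k=1 load: inc=1.428571, refl=1.428571·1.000000=1.4286; V=0.000000+1.428571+1.428571=2.8571
k=2 src: inc=1.428571, refl=1.428571·-0.428571=-0.6122; V=1.428571+1.428571+-0.612245=2.2449
k=3 load: inc=-0.612245, refl=-0.612245·1.000000=-0.6122; V=2.857143+-0.612245+-0.612245=1.6327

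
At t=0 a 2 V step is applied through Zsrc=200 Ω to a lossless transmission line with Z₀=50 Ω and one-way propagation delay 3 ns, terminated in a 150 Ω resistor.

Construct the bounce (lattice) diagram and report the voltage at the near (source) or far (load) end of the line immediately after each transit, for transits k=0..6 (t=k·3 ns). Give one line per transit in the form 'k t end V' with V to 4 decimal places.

Γ_L=0.500000, Γ_S=0.600000; launch V₁=2·50/250=0.400000
k=0 src: V=0.4000
k=1 load: inc=0.400000, refl=0.400000·0.500000=0.2000; V=0.000000+0.400000+0.200000=0.6000
k=2 src: inc=0.200000, refl=0.200000·0.600000=0.1200; V=0.400000+0.200000+0.120000=0.7200
k=3 load: inc=0.120000, refl=0.120000·0.500000=0.0600; V=0.600000+0.120000+0.060000=0.7800
k=4 src: inc=0.060000, refl=0.060000·0.600000=0.0360; V=0.720000+0.060000+0.036000=0.8160
k=5 load: inc=0.036000, refl=0.036000·0.500000=0.0180; V=0.780000+0.036000+0.018000=0.8340
k=6 src: inc=0.018000, refl=0.018000·0.600000=0.0108; V=0.816000+0.018000+0.010800=0.8448

0 0 source 0.4000
1 3 load 0.6000
2 6 source 0.7200
3 9 load 0.7800
4 12 source 0.8160
5 15 load 0.8340
6 18 source 0.8448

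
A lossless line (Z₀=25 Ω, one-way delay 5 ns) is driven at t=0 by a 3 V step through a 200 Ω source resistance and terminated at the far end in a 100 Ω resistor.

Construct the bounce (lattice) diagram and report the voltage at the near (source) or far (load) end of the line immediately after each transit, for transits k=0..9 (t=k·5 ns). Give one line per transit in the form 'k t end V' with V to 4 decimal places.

Γ_L=0.600000, Γ_S=0.777778; launch V₁=3·25/225=0.333333
k=0 src: V=0.3333
k=1 load: inc=0.333333, refl=0.333333·0.600000=0.2000; V=0.000000+0.333333+0.200000=0.5333
k=2 src: inc=0.200000, refl=0.200000·0.777778=0.1556; V=0.333333+0.200000+0.155556=0.6889
k=3 load: inc=0.155556, refl=0.155556·0.600000=0.0933; V=0.533333+0.155556+0.093333=0.7822
k=4 src: inc=0.093333, refl=0.093333·0.777778=0.0726; V=0.688889+0.093333+0.072593=0.8548
k=5 load: inc=0.072593, refl=0.072593·0.600000=0.0436; V=0.782222+0.072593+0.043556=0.8984
k=6 src: inc=0.043556, refl=0.043556·0.777778=0.0339; V=0.854815+0.043556+0.033877=0.9322
k=7 load: inc=0.033877, refl=0.033877·0.600000=0.0203; V=0.898370+0.033877+0.020326=0.9526
k=8 src: inc=0.020326, refl=0.020326·0.777778=0.0158; V=0.932247+0.020326+0.015809=0.9684
k=9 load: inc=0.015809, refl=0.015809·0.600000=0.0095; V=0.952573+0.015809+0.009485=0.9779

0 0 source 0.3333
1 5 load 0.5333
2 10 source 0.6889
3 15 load 0.7822
4 20 source 0.8548
5 25 load 0.8984
6 30 source 0.9322
7 35 load 0.9526
8 40 source 0.9684
9 45 load 0.9779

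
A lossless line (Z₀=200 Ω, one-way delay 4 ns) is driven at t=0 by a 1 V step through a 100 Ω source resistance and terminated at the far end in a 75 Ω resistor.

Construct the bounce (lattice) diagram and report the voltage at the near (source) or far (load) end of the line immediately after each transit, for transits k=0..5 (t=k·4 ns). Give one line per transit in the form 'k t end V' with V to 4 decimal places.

0 0 source 0.6667
1 4 load 0.3636
2 8 source 0.4646
3 12 load 0.4187
4 16 source 0.4340
5 20 load 0.4271

Γ_L=-0.454545, Γ_S=-0.333333; launch V₁=1·200/300=0.666667
k=0 src: V=0.6667
k=1 load: inc=0.666667, refl=0.666667·-0.454545=-0.3030; V=0.000000+0.666667+-0.303030=0.3636
k=2 src: inc=-0.303030, refl=-0.303030·-0.333333=0.1010; V=0.666667+-0.303030+0.101010=0.4646
k=3 load: inc=0.101010, refl=0.101010·-0.454545=-0.0459; V=0.363636+0.101010+-0.045914=0.4187
k=4 src: inc=-0.045914, refl=-0.045914·-0.333333=0.0153; V=0.464646+-0.045914+0.015305=0.4340
k=5 load: inc=0.015305, refl=0.015305·-0.454545=-0.0070; V=0.418733+0.015305+-0.006957=0.4271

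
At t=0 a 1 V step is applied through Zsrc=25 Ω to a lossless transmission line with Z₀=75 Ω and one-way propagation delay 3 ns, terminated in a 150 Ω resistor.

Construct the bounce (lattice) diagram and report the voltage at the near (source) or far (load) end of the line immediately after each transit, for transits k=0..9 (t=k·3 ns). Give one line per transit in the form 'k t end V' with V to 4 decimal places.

Γ_L=0.333333, Γ_S=-0.500000; launch V₁=1·75/100=0.750000
k=0 src: V=0.7500
k=1 load: inc=0.750000, refl=0.750000·0.333333=0.2500; V=0.000000+0.750000+0.250000=1.0000
k=2 src: inc=0.250000, refl=0.250000·-0.500000=-0.1250; V=0.750000+0.250000+-0.125000=0.8750
k=3 load: inc=-0.125000, refl=-0.125000·0.333333=-0.0417; V=1.000000+-0.125000+-0.041667=0.8333
k=4 src: inc=-0.041667, refl=-0.041667·-0.500000=0.0208; V=0.875000+-0.041667+0.020833=0.8542
k=5 load: inc=0.020833, refl=0.020833·0.333333=0.0069; V=0.833333+0.020833+0.006944=0.8611
k=6 src: inc=0.006944, refl=0.006944·-0.500000=-0.0035; V=0.854167+0.006944+-0.003472=0.8576
k=7 load: inc=-0.003472, refl=-0.003472·0.333333=-0.0012; V=0.861111+-0.003472+-0.001157=0.8565
k=8 src: inc=-0.001157, refl=-0.001157·-0.500000=0.0006; V=0.857639+-0.001157+0.000579=0.8571
k=9 load: inc=0.000579, refl=0.000579·0.333333=0.0002; V=0.856481+0.000579+0.000193=0.8573

0 0 source 0.7500
1 3 load 1.0000
2 6 source 0.8750
3 9 load 0.8333
4 12 source 0.8542
5 15 load 0.8611
6 18 source 0.8576
7 21 load 0.8565
8 24 source 0.8571
9 27 load 0.8573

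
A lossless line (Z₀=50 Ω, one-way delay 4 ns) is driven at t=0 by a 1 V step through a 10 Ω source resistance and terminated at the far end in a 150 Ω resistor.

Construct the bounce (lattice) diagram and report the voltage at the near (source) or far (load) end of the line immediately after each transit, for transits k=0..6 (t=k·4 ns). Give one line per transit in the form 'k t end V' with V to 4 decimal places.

Γ_L=0.500000, Γ_S=-0.666667; launch V₁=1·50/60=0.833333
k=0 src: V=0.8333
k=1 load: inc=0.833333, refl=0.833333·0.500000=0.4167; V=0.000000+0.833333+0.416667=1.2500
k=2 src: inc=0.416667, refl=0.416667·-0.666667=-0.2778; V=0.833333+0.416667+-0.277778=0.9722
k=3 load: inc=-0.277778, refl=-0.277778·0.500000=-0.1389; V=1.250000+-0.277778+-0.138889=0.8333
k=4 src: inc=-0.138889, refl=-0.138889·-0.666667=0.0926; V=0.972222+-0.138889+0.092593=0.9259
k=5 load: inc=0.092593, refl=0.092593·0.500000=0.0463; V=0.833333+0.092593+0.046296=0.9722
k=6 src: inc=0.046296, refl=0.046296·-0.666667=-0.0309; V=0.925926+0.046296+-0.030864=0.9414

0 0 source 0.8333
1 4 load 1.2500
2 8 source 0.9722
3 12 load 0.8333
4 16 source 0.9259
5 20 load 0.9722
6 24 source 0.9414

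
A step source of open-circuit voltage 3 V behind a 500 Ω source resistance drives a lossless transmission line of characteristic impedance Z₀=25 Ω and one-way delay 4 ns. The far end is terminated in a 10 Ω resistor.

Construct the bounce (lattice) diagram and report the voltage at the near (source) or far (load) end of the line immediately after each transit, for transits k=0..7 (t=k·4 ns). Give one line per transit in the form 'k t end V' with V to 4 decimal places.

Γ_L=-0.428571, Γ_S=0.904762; launch V₁=3·25/525=0.142857
k=0 src: V=0.1429
k=1 load: inc=0.142857, refl=0.142857·-0.428571=-0.0612; V=0.000000+0.142857+-0.061224=0.0816
k=2 src: inc=-0.061224, refl=-0.061224·0.904762=-0.0554; V=0.142857+-0.061224+-0.055394=0.0262
k=3 load: inc=-0.055394, refl=-0.055394·-0.428571=0.0237; V=0.081633+-0.055394+0.023740=0.0500
k=4 src: inc=0.023740, refl=0.023740·0.904762=0.0215; V=0.026239+0.023740+0.021479=0.0715
k=5 load: inc=0.021479, refl=0.021479·-0.428571=-0.0092; V=0.049979+0.021479+-0.009205=0.0623
k=6 src: inc=-0.009205, refl=-0.009205·0.904762=-0.0083; V=0.071458+-0.009205+-0.008329=0.0539
k=7 load: inc=-0.008329, refl=-0.008329·-0.428571=0.0036; V=0.062253+-0.008329+0.003569=0.0575

0 0 source 0.1429
1 4 load 0.0816
2 8 source 0.0262
3 12 load 0.0500
4 16 source 0.0715
5 20 load 0.0623
6 24 source 0.0539
7 28 load 0.0575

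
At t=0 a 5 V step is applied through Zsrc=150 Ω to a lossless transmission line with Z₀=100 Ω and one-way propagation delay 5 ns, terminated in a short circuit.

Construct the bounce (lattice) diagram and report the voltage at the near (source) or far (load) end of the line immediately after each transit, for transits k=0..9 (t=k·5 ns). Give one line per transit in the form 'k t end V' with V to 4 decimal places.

0 0 source 2.0000
1 5 load 0.0000
2 10 source -0.4000
3 15 load 0.0000
4 20 source 0.0800
5 25 load 0.0000
6 30 source -0.0160
7 35 load 0.0000
8 40 source 0.0032
9 45 load 0.0000

Γ_L=-1.000000, Γ_S=0.200000; launch V₁=5·100/250=2.000000
k=0 src: V=2.0000
k=1 load: inc=2.000000, refl=2.000000·-1.000000=-2.0000; V=0.000000+2.000000+-2.000000=0.0000
k=2 src: inc=-2.000000, refl=-2.000000·0.200000=-0.4000; V=2.000000+-2.000000+-0.400000=-0.4000
k=3 load: inc=-0.400000, refl=-0.400000·-1.000000=0.4000; V=0.000000+-0.400000+0.400000=0.0000
k=4 src: inc=0.400000, refl=0.400000·0.200000=0.0800; V=-0.400000+0.400000+0.080000=0.0800
k=5 load: inc=0.080000, refl=0.080000·-1.000000=-0.0800; V=0.000000+0.080000+-0.080000=0.0000
k=6 src: inc=-0.080000, refl=-0.080000·0.200000=-0.0160; V=0.080000+-0.080000+-0.016000=-0.0160
k=7 load: inc=-0.016000, refl=-0.016000·-1.000000=0.0160; V=0.000000+-0.016000+0.016000=0.0000
k=8 src: inc=0.016000, refl=0.016000·0.200000=0.0032; V=-0.016000+0.016000+0.003200=0.0032
k=9 load: inc=0.003200, refl=0.003200·-1.000000=-0.0032; V=0.000000+0.003200+-0.003200=0.0000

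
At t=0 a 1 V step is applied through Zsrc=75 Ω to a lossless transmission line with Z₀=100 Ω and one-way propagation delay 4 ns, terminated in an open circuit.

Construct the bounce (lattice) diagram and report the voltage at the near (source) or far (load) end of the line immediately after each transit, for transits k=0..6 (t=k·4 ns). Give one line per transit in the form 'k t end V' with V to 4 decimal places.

Γ_L=1.000000, Γ_S=-0.142857; launch V₁=1·100/175=0.571429
k=0 src: V=0.5714
k=1 load: inc=0.571429, refl=0.571429·1.000000=0.5714; V=0.000000+0.571429+0.571429=1.1429
k=2 src: inc=0.571429, refl=0.571429·-0.142857=-0.0816; V=0.571429+0.571429+-0.081633=1.0612
k=3 load: inc=-0.081633, refl=-0.081633·1.000000=-0.0816; V=1.142857+-0.081633+-0.081633=0.9796
k=4 src: inc=-0.081633, refl=-0.081633·-0.142857=0.0117; V=1.061224+-0.081633+0.011662=0.9913
k=5 load: inc=0.011662, refl=0.011662·1.000000=0.0117; V=0.979592+0.011662+0.011662=1.0029
k=6 src: inc=0.011662, refl=0.011662·-0.142857=-0.0017; V=0.991254+0.011662+-0.001666=1.0012

0 0 source 0.5714
1 4 load 1.1429
2 8 source 1.0612
3 12 load 0.9796
4 16 source 0.9913
5 20 load 1.0029
6 24 source 1.0012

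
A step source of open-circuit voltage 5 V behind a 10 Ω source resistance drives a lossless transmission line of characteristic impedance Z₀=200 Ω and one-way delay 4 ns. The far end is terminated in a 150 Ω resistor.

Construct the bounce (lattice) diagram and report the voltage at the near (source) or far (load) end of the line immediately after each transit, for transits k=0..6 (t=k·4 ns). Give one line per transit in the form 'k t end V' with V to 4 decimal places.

0 0 source 4.7619
1 4 load 4.0816
2 8 source 4.6971
3 12 load 4.6092
4 16 source 4.6887
5 20 load 4.6774
6 24 source 4.6877

Γ_L=-0.142857, Γ_S=-0.904762; launch V₁=5·200/210=4.761905
k=0 src: V=4.7619
k=1 load: inc=4.761905, refl=4.761905·-0.142857=-0.6803; V=0.000000+4.761905+-0.680272=4.0816
k=2 src: inc=-0.680272, refl=-0.680272·-0.904762=0.6155; V=4.761905+-0.680272+0.615484=4.6971
k=3 load: inc=0.615484, refl=0.615484·-0.142857=-0.0879; V=4.081633+0.615484+-0.087926=4.6092
k=4 src: inc=-0.087926, refl=-0.087926·-0.904762=0.0796; V=4.697117+-0.087926+0.079552=4.6887
k=5 load: inc=0.079552, refl=0.079552·-0.142857=-0.0114; V=4.609191+0.079552+-0.011365=4.6774
k=6 src: inc=-0.011365, refl=-0.011365·-0.904762=0.0103; V=4.688743+-0.011365+0.010282=4.6877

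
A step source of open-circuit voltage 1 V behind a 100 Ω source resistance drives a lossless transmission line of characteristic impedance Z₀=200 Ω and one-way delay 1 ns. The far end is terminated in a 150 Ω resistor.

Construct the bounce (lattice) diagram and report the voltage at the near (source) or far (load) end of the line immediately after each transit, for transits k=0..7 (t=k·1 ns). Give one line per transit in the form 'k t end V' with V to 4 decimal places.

0 0 source 0.6667
1 1 load 0.5714
2 2 source 0.6032
3 3 load 0.5986
4 4 source 0.6002
5 5 load 0.5999
6 6 source 0.6000
7 7 load 0.6000

Γ_L=-0.142857, Γ_S=-0.333333; launch V₁=1·200/300=0.666667
k=0 src: V=0.6667
k=1 load: inc=0.666667, refl=0.666667·-0.142857=-0.0952; V=0.000000+0.666667+-0.095238=0.5714
k=2 src: inc=-0.095238, refl=-0.095238·-0.333333=0.0317; V=0.666667+-0.095238+0.031746=0.6032
k=3 load: inc=0.031746, refl=0.031746·-0.142857=-0.0045; V=0.571429+0.031746+-0.004535=0.5986
k=4 src: inc=-0.004535, refl=-0.004535·-0.333333=0.0015; V=0.603175+-0.004535+0.001512=0.6002
k=5 load: inc=0.001512, refl=0.001512·-0.142857=-0.0002; V=0.598639+0.001512+-0.000216=0.5999
k=6 src: inc=-0.000216, refl=-0.000216·-0.333333=0.0001; V=0.600151+-0.000216+0.000072=0.6000
k=7 load: inc=0.000072, refl=0.000072·-0.142857=-0.0000; V=0.599935+0.000072+-0.000010=0.6000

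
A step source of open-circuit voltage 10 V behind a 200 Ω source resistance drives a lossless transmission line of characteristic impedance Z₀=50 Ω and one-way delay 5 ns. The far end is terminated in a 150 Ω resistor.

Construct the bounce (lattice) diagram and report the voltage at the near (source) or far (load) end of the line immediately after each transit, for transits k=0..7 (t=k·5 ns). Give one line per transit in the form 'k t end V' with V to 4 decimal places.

0 0 source 2.0000
1 5 load 3.0000
2 10 source 3.6000
3 15 load 3.9000
4 20 source 4.0800
5 25 load 4.1700
6 30 source 4.2240
7 35 load 4.2510

Γ_L=0.500000, Γ_S=0.600000; launch V₁=10·50/250=2.000000
k=0 src: V=2.0000
k=1 load: inc=2.000000, refl=2.000000·0.500000=1.0000; V=0.000000+2.000000+1.000000=3.0000
k=2 src: inc=1.000000, refl=1.000000·0.600000=0.6000; V=2.000000+1.000000+0.600000=3.6000
k=3 load: inc=0.600000, refl=0.600000·0.500000=0.3000; V=3.000000+0.600000+0.300000=3.9000
k=4 src: inc=0.300000, refl=0.300000·0.600000=0.1800; V=3.600000+0.300000+0.180000=4.0800
k=5 load: inc=0.180000, refl=0.180000·0.500000=0.0900; V=3.900000+0.180000+0.090000=4.1700
k=6 src: inc=0.090000, refl=0.090000·0.600000=0.0540; V=4.080000+0.090000+0.054000=4.2240
k=7 load: inc=0.054000, refl=0.054000·0.500000=0.0270; V=4.170000+0.054000+0.027000=4.2510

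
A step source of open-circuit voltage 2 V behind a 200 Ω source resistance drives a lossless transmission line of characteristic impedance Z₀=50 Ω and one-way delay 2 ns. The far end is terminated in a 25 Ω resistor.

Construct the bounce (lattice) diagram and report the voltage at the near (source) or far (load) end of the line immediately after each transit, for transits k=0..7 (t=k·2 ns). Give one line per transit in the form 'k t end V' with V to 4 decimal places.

Γ_L=-0.333333, Γ_S=0.600000; launch V₁=2·50/250=0.400000
k=0 src: V=0.4000
k=1 load: inc=0.400000, refl=0.400000·-0.333333=-0.1333; V=0.000000+0.400000+-0.133333=0.2667
k=2 src: inc=-0.133333, refl=-0.133333·0.600000=-0.0800; V=0.400000+-0.133333+-0.080000=0.1867
k=3 load: inc=-0.080000, refl=-0.080000·-0.333333=0.0267; V=0.266667+-0.080000+0.026667=0.2133
k=4 src: inc=0.026667, refl=0.026667·0.600000=0.0160; V=0.186667+0.026667+0.016000=0.2293
k=5 load: inc=0.016000, refl=0.016000·-0.333333=-0.0053; V=0.213333+0.016000+-0.005333=0.2240
k=6 src: inc=-0.005333, refl=-0.005333·0.600000=-0.0032; V=0.229333+-0.005333+-0.003200=0.2208
k=7 load: inc=-0.003200, refl=-0.003200·-0.333333=0.0011; V=0.224000+-0.003200+0.001067=0.2219

0 0 source 0.4000
1 2 load 0.2667
2 4 source 0.1867
3 6 load 0.2133
4 8 source 0.2293
5 10 load 0.2240
6 12 source 0.2208
7 14 load 0.2219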